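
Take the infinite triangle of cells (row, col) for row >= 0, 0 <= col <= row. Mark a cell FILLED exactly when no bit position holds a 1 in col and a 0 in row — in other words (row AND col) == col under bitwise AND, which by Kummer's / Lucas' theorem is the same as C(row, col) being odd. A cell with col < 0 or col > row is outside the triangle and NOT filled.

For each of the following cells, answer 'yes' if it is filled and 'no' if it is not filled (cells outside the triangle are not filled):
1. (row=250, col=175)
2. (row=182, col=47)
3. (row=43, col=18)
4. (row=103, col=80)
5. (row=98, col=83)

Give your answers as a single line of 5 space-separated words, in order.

(250,175): row=0b11111010, col=0b10101111, row AND col = 0b10101010 = 170; 170 != 175 -> empty
(182,47): row=0b10110110, col=0b101111, row AND col = 0b100110 = 38; 38 != 47 -> empty
(43,18): row=0b101011, col=0b10010, row AND col = 0b10 = 2; 2 != 18 -> empty
(103,80): row=0b1100111, col=0b1010000, row AND col = 0b1000000 = 64; 64 != 80 -> empty
(98,83): row=0b1100010, col=0b1010011, row AND col = 0b1000010 = 66; 66 != 83 -> empty

Answer: no no no no no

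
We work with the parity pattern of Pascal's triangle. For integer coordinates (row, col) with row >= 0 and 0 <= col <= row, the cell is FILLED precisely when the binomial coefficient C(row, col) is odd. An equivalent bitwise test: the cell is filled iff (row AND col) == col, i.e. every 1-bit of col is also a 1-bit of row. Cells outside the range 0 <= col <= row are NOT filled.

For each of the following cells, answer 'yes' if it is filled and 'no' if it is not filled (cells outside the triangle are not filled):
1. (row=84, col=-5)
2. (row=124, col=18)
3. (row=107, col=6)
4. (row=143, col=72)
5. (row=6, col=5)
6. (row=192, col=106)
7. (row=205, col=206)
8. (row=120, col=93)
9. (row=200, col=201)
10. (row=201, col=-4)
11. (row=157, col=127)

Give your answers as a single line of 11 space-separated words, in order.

(84,-5): col outside [0, 84] -> not filled
(124,18): row=0b1111100, col=0b10010, row AND col = 0b10000 = 16; 16 != 18 -> empty
(107,6): row=0b1101011, col=0b110, row AND col = 0b10 = 2; 2 != 6 -> empty
(143,72): row=0b10001111, col=0b1001000, row AND col = 0b1000 = 8; 8 != 72 -> empty
(6,5): row=0b110, col=0b101, row AND col = 0b100 = 4; 4 != 5 -> empty
(192,106): row=0b11000000, col=0b1101010, row AND col = 0b1000000 = 64; 64 != 106 -> empty
(205,206): col outside [0, 205] -> not filled
(120,93): row=0b1111000, col=0b1011101, row AND col = 0b1011000 = 88; 88 != 93 -> empty
(200,201): col outside [0, 200] -> not filled
(201,-4): col outside [0, 201] -> not filled
(157,127): row=0b10011101, col=0b1111111, row AND col = 0b11101 = 29; 29 != 127 -> empty

Answer: no no no no no no no no no no no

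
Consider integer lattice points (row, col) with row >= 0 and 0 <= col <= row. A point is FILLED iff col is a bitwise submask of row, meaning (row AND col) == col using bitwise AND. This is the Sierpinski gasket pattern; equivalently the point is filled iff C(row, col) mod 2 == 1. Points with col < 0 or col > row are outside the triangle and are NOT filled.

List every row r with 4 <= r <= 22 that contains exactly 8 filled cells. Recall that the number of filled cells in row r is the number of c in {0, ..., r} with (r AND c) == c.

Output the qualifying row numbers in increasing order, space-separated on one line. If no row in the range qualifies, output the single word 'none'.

Answer: 7 11 13 14 19 21 22

Derivation:
Row r has 2^popcount(r) filled cells, so we need popcount(r) = log2(8) = 3.
Scan r = 4..22 and keep those with exactly 3 one-bits:
r=4=100 popcount=1 -> skip
r=5=101 popcount=2 -> skip
r=6=110 popcount=2 -> skip
r=7=111 popcount=3 -> KEEP
r=8=1000 popcount=1 -> skip
r=9=1001 popcount=2 -> skip
r=10=1010 popcount=2 -> skip
r=11=1011 popcount=3 -> KEEP
r=12=1100 popcount=2 -> skip
r=13=1101 popcount=3 -> KEEP
r=14=1110 popcount=3 -> KEEP
r=15=1111 popcount=4 -> skip
r=16=10000 popcount=1 -> skip
r=17=10001 popcount=2 -> skip
r=18=10010 popcount=2 -> skip
r=19=10011 popcount=3 -> KEEP
r=20=10100 popcount=2 -> skip
r=21=10101 popcount=3 -> KEEP
r=22=10110 popcount=3 -> KEEP
Kept rows: 7 11 13 14 19 21 22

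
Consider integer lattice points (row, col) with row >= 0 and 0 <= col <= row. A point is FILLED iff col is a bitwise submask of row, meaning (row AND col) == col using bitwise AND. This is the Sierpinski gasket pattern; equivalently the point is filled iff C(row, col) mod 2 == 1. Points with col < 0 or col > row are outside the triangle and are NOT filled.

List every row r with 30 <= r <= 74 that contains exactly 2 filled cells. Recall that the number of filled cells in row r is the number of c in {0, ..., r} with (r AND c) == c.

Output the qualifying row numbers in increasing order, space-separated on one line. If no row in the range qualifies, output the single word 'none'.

Row r has 2^popcount(r) filled cells, so we need popcount(r) = log2(2) = 1.
Scan r = 30..74 and keep those with exactly 1 one-bits:
r=30=11110 popcount=4 -> skip
r=31=11111 popcount=5 -> skip
r=32=100000 popcount=1 -> KEEP
r=33=100001 popcount=2 -> skip
r=34=100010 popcount=2 -> skip
r=35=100011 popcount=3 -> skip
r=36=100100 popcount=2 -> skip
r=37=100101 popcount=3 -> skip
r=38=100110 popcount=3 -> skip
r=39=100111 popcount=4 -> skip
r=40=101000 popcount=2 -> skip
r=41=101001 popcount=3 -> skip
r=42=101010 popcount=3 -> skip
r=43=101011 popcount=4 -> skip
r=44=101100 popcount=3 -> skip
r=45=101101 popcount=4 -> skip
r=46=101110 popcount=4 -> skip
r=47=101111 popcount=5 -> skip
r=48=110000 popcount=2 -> skip
r=49=110001 popcount=3 -> skip
r=50=110010 popcount=3 -> skip
r=51=110011 popcount=4 -> skip
r=52=110100 popcount=3 -> skip
r=53=110101 popcount=4 -> skip
r=54=110110 popcount=4 -> skip
r=55=110111 popcount=5 -> skip
r=56=111000 popcount=3 -> skip
r=57=111001 popcount=4 -> skip
r=58=111010 popcount=4 -> skip
r=59=111011 popcount=5 -> skip
r=60=111100 popcount=4 -> skip
r=61=111101 popcount=5 -> skip
r=62=111110 popcount=5 -> skip
r=63=111111 popcount=6 -> skip
r=64=1000000 popcount=1 -> KEEP
r=65=1000001 popcount=2 -> skip
r=66=1000010 popcount=2 -> skip
r=67=1000011 popcount=3 -> skip
r=68=1000100 popcount=2 -> skip
r=69=1000101 popcount=3 -> skip
r=70=1000110 popcount=3 -> skip
r=71=1000111 popcount=4 -> skip
r=72=1001000 popcount=2 -> skip
r=73=1001001 popcount=3 -> skip
r=74=1001010 popcount=3 -> skip
Kept rows: 32 64

Answer: 32 64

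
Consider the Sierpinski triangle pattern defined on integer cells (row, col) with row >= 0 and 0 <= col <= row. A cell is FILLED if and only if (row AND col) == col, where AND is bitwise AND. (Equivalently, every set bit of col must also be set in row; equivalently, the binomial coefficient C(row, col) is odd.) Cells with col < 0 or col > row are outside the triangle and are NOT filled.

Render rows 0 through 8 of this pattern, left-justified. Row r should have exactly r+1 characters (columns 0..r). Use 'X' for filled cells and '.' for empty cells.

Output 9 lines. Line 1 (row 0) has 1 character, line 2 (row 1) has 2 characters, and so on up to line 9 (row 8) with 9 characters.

r0=0: X
r1=1: XX
r2=10: X.X
r3=11: XXXX
r4=100: X...X
r5=101: XX..XX
r6=110: X.X.X.X
r7=111: XXXXXXXX
r8=1000: X.......X

Answer: X
XX
X.X
XXXX
X...X
XX..XX
X.X.X.X
XXXXXXXX
X.......X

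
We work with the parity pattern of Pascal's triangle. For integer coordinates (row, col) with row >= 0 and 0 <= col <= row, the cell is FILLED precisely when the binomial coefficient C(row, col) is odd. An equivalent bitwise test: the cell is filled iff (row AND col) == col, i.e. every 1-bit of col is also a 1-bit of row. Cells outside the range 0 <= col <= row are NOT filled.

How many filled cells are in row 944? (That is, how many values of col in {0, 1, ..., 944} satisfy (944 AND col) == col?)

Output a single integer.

Answer: 32

Derivation:
944 in binary = 1110110000
popcount(944) = number of 1-bits in 1110110000 = 5
A col c satisfies (944 AND c) == c iff every set bit of c is also set in 944; each of the 5 set bits of 944 can independently be on or off in c.
count = 2^5 = 32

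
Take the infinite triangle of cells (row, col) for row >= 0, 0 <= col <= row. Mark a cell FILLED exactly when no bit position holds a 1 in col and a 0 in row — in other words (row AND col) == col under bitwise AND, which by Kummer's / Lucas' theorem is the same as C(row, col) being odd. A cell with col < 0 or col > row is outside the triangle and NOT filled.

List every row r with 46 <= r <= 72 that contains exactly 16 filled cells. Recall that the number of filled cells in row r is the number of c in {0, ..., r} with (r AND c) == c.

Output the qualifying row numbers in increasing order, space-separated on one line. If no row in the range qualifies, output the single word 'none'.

Row r has 2^popcount(r) filled cells, so we need popcount(r) = log2(16) = 4.
Scan r = 46..72 and keep those with exactly 4 one-bits:
r=46=101110 popcount=4 -> KEEP
r=47=101111 popcount=5 -> skip
r=48=110000 popcount=2 -> skip
r=49=110001 popcount=3 -> skip
r=50=110010 popcount=3 -> skip
r=51=110011 popcount=4 -> KEEP
r=52=110100 popcount=3 -> skip
r=53=110101 popcount=4 -> KEEP
r=54=110110 popcount=4 -> KEEP
r=55=110111 popcount=5 -> skip
r=56=111000 popcount=3 -> skip
r=57=111001 popcount=4 -> KEEP
r=58=111010 popcount=4 -> KEEP
r=59=111011 popcount=5 -> skip
r=60=111100 popcount=4 -> KEEP
r=61=111101 popcount=5 -> skip
r=62=111110 popcount=5 -> skip
r=63=111111 popcount=6 -> skip
r=64=1000000 popcount=1 -> skip
r=65=1000001 popcount=2 -> skip
r=66=1000010 popcount=2 -> skip
r=67=1000011 popcount=3 -> skip
r=68=1000100 popcount=2 -> skip
r=69=1000101 popcount=3 -> skip
r=70=1000110 popcount=3 -> skip
r=71=1000111 popcount=4 -> KEEP
r=72=1001000 popcount=2 -> skip
Kept rows: 46 51 53 54 57 58 60 71

Answer: 46 51 53 54 57 58 60 71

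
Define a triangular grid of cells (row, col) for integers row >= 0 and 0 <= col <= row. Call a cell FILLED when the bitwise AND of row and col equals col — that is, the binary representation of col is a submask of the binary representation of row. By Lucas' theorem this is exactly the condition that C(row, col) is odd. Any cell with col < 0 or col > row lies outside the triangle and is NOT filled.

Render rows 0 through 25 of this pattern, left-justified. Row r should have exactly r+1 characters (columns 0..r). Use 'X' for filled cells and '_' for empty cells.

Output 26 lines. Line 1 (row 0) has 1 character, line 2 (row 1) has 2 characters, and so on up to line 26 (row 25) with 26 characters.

r0=0: X
r1=1: XX
r2=10: X_X
r3=11: XXXX
r4=100: X___X
r5=101: XX__XX
r6=110: X_X_X_X
r7=111: XXXXXXXX
r8=1000: X_______X
r9=1001: XX______XX
r10=1010: X_X_____X_X
r11=1011: XXXX____XXXX
r12=1100: X___X___X___X
r13=1101: XX__XX__XX__XX
r14=1110: X_X_X_X_X_X_X_X
r15=1111: XXXXXXXXXXXXXXXX
r16=10000: X_______________X
r17=10001: XX______________XX
r18=10010: X_X_____________X_X
r19=10011: XXXX____________XXXX
r20=10100: X___X___________X___X
r21=10101: XX__XX__________XX__XX
r22=10110: X_X_X_X_________X_X_X_X
r23=10111: XXXXXXXX________XXXXXXXX
r24=11000: X_______X_______X_______X
r25=11001: XX______XX______XX______XX

Answer: X
XX
X_X
XXXX
X___X
XX__XX
X_X_X_X
XXXXXXXX
X_______X
XX______XX
X_X_____X_X
XXXX____XXXX
X___X___X___X
XX__XX__XX__XX
X_X_X_X_X_X_X_X
XXXXXXXXXXXXXXXX
X_______________X
XX______________XX
X_X_____________X_X
XXXX____________XXXX
X___X___________X___X
XX__XX__________XX__XX
X_X_X_X_________X_X_X_X
XXXXXXXX________XXXXXXXX
X_______X_______X_______X
XX______XX______XX______XX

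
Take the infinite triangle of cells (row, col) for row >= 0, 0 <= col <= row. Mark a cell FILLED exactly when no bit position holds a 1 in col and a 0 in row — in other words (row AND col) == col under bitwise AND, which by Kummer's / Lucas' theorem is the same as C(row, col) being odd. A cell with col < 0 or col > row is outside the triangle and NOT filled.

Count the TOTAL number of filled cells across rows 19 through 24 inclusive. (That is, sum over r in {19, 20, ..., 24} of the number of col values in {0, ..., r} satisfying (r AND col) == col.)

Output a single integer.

r19=10011 pc3: +8 =8
r20=10100 pc2: +4 =12
r21=10101 pc3: +8 =20
r22=10110 pc3: +8 =28
r23=10111 pc4: +16 =44
r24=11000 pc2: +4 =48

Answer: 48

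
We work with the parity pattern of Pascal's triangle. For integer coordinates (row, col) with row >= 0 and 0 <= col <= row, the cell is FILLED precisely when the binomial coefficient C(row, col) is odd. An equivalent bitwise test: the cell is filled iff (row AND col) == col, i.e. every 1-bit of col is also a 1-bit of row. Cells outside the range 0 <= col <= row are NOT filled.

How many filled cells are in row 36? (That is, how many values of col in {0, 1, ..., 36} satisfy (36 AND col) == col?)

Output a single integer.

36 in binary = 100100
popcount(36) = number of 1-bits in 100100 = 2
A col c satisfies (36 AND c) == c iff every set bit of c is also set in 36; each of the 2 set bits of 36 can independently be on or off in c.
count = 2^2 = 4

Answer: 4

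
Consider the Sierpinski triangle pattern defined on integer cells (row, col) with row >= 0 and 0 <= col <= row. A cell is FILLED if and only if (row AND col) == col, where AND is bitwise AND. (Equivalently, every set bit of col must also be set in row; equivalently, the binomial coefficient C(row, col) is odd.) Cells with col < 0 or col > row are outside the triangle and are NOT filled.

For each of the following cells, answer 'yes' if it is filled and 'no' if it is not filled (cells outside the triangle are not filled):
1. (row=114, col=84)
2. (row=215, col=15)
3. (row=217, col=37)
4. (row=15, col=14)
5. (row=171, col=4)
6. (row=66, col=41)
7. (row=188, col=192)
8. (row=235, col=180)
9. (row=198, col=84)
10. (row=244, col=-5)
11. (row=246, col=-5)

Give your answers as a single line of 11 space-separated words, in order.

Answer: no no no yes no no no no no no no

Derivation:
(114,84): row=0b1110010, col=0b1010100, row AND col = 0b1010000 = 80; 80 != 84 -> empty
(215,15): row=0b11010111, col=0b1111, row AND col = 0b111 = 7; 7 != 15 -> empty
(217,37): row=0b11011001, col=0b100101, row AND col = 0b1 = 1; 1 != 37 -> empty
(15,14): row=0b1111, col=0b1110, row AND col = 0b1110 = 14; 14 == 14 -> filled
(171,4): row=0b10101011, col=0b100, row AND col = 0b0 = 0; 0 != 4 -> empty
(66,41): row=0b1000010, col=0b101001, row AND col = 0b0 = 0; 0 != 41 -> empty
(188,192): col outside [0, 188] -> not filled
(235,180): row=0b11101011, col=0b10110100, row AND col = 0b10100000 = 160; 160 != 180 -> empty
(198,84): row=0b11000110, col=0b1010100, row AND col = 0b1000100 = 68; 68 != 84 -> empty
(244,-5): col outside [0, 244] -> not filled
(246,-5): col outside [0, 246] -> not filled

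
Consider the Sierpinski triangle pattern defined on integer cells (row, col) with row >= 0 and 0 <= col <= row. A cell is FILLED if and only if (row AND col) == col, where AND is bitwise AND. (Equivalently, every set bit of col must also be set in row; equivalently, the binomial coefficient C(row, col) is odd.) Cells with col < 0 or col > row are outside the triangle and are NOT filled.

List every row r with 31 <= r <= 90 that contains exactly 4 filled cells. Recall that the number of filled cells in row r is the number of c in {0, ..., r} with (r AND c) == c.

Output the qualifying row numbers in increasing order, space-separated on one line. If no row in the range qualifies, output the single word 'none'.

Answer: 33 34 36 40 48 65 66 68 72 80

Derivation:
Row r has 2^popcount(r) filled cells, so we need popcount(r) = log2(4) = 2.
Scan r = 31..90 and keep those with exactly 2 one-bits:
r=31=11111 popcount=5 -> skip
r=32=100000 popcount=1 -> skip
r=33=100001 popcount=2 -> KEEP
r=34=100010 popcount=2 -> KEEP
r=35=100011 popcount=3 -> skip
r=36=100100 popcount=2 -> KEEP
r=37=100101 popcount=3 -> skip
r=38=100110 popcount=3 -> skip
r=39=100111 popcount=4 -> skip
r=40=101000 popcount=2 -> KEEP
r=41=101001 popcount=3 -> skip
r=42=101010 popcount=3 -> skip
r=43=101011 popcount=4 -> skip
r=44=101100 popcount=3 -> skip
r=45=101101 popcount=4 -> skip
r=46=101110 popcount=4 -> skip
r=47=101111 popcount=5 -> skip
r=48=110000 popcount=2 -> KEEP
r=49=110001 popcount=3 -> skip
r=50=110010 popcount=3 -> skip
r=51=110011 popcount=4 -> skip
r=52=110100 popcount=3 -> skip
r=53=110101 popcount=4 -> skip
r=54=110110 popcount=4 -> skip
r=55=110111 popcount=5 -> skip
r=56=111000 popcount=3 -> skip
r=57=111001 popcount=4 -> skip
r=58=111010 popcount=4 -> skip
r=59=111011 popcount=5 -> skip
r=60=111100 popcount=4 -> skip
r=61=111101 popcount=5 -> skip
r=62=111110 popcount=5 -> skip
r=63=111111 popcount=6 -> skip
r=64=1000000 popcount=1 -> skip
r=65=1000001 popcount=2 -> KEEP
r=66=1000010 popcount=2 -> KEEP
r=67=1000011 popcount=3 -> skip
r=68=1000100 popcount=2 -> KEEP
r=69=1000101 popcount=3 -> skip
r=70=1000110 popcount=3 -> skip
r=71=1000111 popcount=4 -> skip
r=72=1001000 popcount=2 -> KEEP
r=73=1001001 popcount=3 -> skip
r=74=1001010 popcount=3 -> skip
r=75=1001011 popcount=4 -> skip
r=76=1001100 popcount=3 -> skip
r=77=1001101 popcount=4 -> skip
r=78=1001110 popcount=4 -> skip
r=79=1001111 popcount=5 -> skip
r=80=1010000 popcount=2 -> KEEP
r=81=1010001 popcount=3 -> skip
r=82=1010010 popcount=3 -> skip
r=83=1010011 popcount=4 -> skip
r=84=1010100 popcount=3 -> skip
r=85=1010101 popcount=4 -> skip
r=86=1010110 popcount=4 -> skip
r=87=1010111 popcount=5 -> skip
r=88=1011000 popcount=3 -> skip
r=89=1011001 popcount=4 -> skip
r=90=1011010 popcount=4 -> skip
Kept rows: 33 34 36 40 48 65 66 68 72 80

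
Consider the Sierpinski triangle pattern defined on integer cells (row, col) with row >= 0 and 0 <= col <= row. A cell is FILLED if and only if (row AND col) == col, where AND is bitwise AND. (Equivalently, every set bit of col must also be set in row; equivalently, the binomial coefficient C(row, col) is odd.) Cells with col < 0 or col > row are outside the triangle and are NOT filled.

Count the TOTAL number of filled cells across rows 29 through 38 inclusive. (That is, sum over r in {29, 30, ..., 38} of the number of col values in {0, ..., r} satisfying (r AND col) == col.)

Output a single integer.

Answer: 102

Derivation:
r29=11101 pc4: +16 =16
r30=11110 pc4: +16 =32
r31=11111 pc5: +32 =64
r32=100000 pc1: +2 =66
r33=100001 pc2: +4 =70
r34=100010 pc2: +4 =74
r35=100011 pc3: +8 =82
r36=100100 pc2: +4 =86
r37=100101 pc3: +8 =94
r38=100110 pc3: +8 =102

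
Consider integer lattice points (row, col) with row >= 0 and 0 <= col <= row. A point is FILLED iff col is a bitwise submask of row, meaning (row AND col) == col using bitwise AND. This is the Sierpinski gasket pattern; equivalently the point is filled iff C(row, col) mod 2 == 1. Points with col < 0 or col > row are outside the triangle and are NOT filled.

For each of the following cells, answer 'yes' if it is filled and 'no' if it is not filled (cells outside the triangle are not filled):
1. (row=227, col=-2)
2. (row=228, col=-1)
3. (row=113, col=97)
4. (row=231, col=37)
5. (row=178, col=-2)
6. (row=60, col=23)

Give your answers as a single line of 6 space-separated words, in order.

Answer: no no yes yes no no

Derivation:
(227,-2): col outside [0, 227] -> not filled
(228,-1): col outside [0, 228] -> not filled
(113,97): row=0b1110001, col=0b1100001, row AND col = 0b1100001 = 97; 97 == 97 -> filled
(231,37): row=0b11100111, col=0b100101, row AND col = 0b100101 = 37; 37 == 37 -> filled
(178,-2): col outside [0, 178] -> not filled
(60,23): row=0b111100, col=0b10111, row AND col = 0b10100 = 20; 20 != 23 -> empty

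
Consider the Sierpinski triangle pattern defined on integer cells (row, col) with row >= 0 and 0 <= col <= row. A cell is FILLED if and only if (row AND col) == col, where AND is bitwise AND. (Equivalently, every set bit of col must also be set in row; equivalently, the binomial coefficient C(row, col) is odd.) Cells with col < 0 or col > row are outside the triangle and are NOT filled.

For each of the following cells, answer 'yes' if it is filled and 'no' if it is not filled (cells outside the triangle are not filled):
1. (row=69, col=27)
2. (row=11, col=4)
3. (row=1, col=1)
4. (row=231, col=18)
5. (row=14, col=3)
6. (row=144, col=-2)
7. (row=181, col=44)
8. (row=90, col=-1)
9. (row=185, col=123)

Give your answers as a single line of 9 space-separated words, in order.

(69,27): row=0b1000101, col=0b11011, row AND col = 0b1 = 1; 1 != 27 -> empty
(11,4): row=0b1011, col=0b100, row AND col = 0b0 = 0; 0 != 4 -> empty
(1,1): row=0b1, col=0b1, row AND col = 0b1 = 1; 1 == 1 -> filled
(231,18): row=0b11100111, col=0b10010, row AND col = 0b10 = 2; 2 != 18 -> empty
(14,3): row=0b1110, col=0b11, row AND col = 0b10 = 2; 2 != 3 -> empty
(144,-2): col outside [0, 144] -> not filled
(181,44): row=0b10110101, col=0b101100, row AND col = 0b100100 = 36; 36 != 44 -> empty
(90,-1): col outside [0, 90] -> not filled
(185,123): row=0b10111001, col=0b1111011, row AND col = 0b111001 = 57; 57 != 123 -> empty

Answer: no no yes no no no no no no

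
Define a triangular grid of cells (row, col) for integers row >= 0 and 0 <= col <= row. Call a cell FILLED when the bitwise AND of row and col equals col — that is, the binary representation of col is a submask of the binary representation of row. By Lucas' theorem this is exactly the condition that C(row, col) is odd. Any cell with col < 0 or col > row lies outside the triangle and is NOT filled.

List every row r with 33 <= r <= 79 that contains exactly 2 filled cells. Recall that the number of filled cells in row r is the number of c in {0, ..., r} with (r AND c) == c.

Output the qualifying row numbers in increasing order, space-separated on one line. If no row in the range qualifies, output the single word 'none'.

Answer: 64

Derivation:
Row r has 2^popcount(r) filled cells, so we need popcount(r) = log2(2) = 1.
Scan r = 33..79 and keep those with exactly 1 one-bits:
r=33=100001 popcount=2 -> skip
r=34=100010 popcount=2 -> skip
r=35=100011 popcount=3 -> skip
r=36=100100 popcount=2 -> skip
r=37=100101 popcount=3 -> skip
r=38=100110 popcount=3 -> skip
r=39=100111 popcount=4 -> skip
r=40=101000 popcount=2 -> skip
r=41=101001 popcount=3 -> skip
r=42=101010 popcount=3 -> skip
r=43=101011 popcount=4 -> skip
r=44=101100 popcount=3 -> skip
r=45=101101 popcount=4 -> skip
r=46=101110 popcount=4 -> skip
r=47=101111 popcount=5 -> skip
r=48=110000 popcount=2 -> skip
r=49=110001 popcount=3 -> skip
r=50=110010 popcount=3 -> skip
r=51=110011 popcount=4 -> skip
r=52=110100 popcount=3 -> skip
r=53=110101 popcount=4 -> skip
r=54=110110 popcount=4 -> skip
r=55=110111 popcount=5 -> skip
r=56=111000 popcount=3 -> skip
r=57=111001 popcount=4 -> skip
r=58=111010 popcount=4 -> skip
r=59=111011 popcount=5 -> skip
r=60=111100 popcount=4 -> skip
r=61=111101 popcount=5 -> skip
r=62=111110 popcount=5 -> skip
r=63=111111 popcount=6 -> skip
r=64=1000000 popcount=1 -> KEEP
r=65=1000001 popcount=2 -> skip
r=66=1000010 popcount=2 -> skip
r=67=1000011 popcount=3 -> skip
r=68=1000100 popcount=2 -> skip
r=69=1000101 popcount=3 -> skip
r=70=1000110 popcount=3 -> skip
r=71=1000111 popcount=4 -> skip
r=72=1001000 popcount=2 -> skip
r=73=1001001 popcount=3 -> skip
r=74=1001010 popcount=3 -> skip
r=75=1001011 popcount=4 -> skip
r=76=1001100 popcount=3 -> skip
r=77=1001101 popcount=4 -> skip
r=78=1001110 popcount=4 -> skip
r=79=1001111 popcount=5 -> skip
Kept rows: 64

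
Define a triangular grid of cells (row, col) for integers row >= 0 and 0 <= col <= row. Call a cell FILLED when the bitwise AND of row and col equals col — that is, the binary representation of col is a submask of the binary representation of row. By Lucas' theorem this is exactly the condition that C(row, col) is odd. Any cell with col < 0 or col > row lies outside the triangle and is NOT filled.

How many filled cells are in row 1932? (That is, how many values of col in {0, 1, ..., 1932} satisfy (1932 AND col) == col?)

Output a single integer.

Answer: 64

Derivation:
1932 in binary = 11110001100
popcount(1932) = number of 1-bits in 11110001100 = 6
A col c satisfies (1932 AND c) == c iff every set bit of c is also set in 1932; each of the 6 set bits of 1932 can independently be on or off in c.
count = 2^6 = 64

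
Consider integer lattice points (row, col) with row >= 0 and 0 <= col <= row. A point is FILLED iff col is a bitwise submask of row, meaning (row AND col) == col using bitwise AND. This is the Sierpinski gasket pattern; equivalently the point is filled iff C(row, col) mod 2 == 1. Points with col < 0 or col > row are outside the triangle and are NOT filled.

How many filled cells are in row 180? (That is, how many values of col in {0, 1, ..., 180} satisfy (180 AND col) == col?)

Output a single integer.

180 in binary = 10110100
popcount(180) = number of 1-bits in 10110100 = 4
A col c satisfies (180 AND c) == c iff every set bit of c is also set in 180; each of the 4 set bits of 180 can independently be on or off in c.
count = 2^4 = 16

Answer: 16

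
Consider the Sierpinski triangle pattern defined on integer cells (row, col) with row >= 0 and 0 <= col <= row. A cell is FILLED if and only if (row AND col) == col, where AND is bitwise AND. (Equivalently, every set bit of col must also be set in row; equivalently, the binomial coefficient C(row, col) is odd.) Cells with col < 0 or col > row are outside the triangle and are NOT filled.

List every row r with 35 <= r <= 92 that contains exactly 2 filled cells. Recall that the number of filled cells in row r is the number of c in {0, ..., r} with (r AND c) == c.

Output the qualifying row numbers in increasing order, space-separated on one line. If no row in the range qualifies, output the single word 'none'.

Answer: 64

Derivation:
Row r has 2^popcount(r) filled cells, so we need popcount(r) = log2(2) = 1.
Scan r = 35..92 and keep those with exactly 1 one-bits:
r=35=100011 popcount=3 -> skip
r=36=100100 popcount=2 -> skip
r=37=100101 popcount=3 -> skip
r=38=100110 popcount=3 -> skip
r=39=100111 popcount=4 -> skip
r=40=101000 popcount=2 -> skip
r=41=101001 popcount=3 -> skip
r=42=101010 popcount=3 -> skip
r=43=101011 popcount=4 -> skip
r=44=101100 popcount=3 -> skip
r=45=101101 popcount=4 -> skip
r=46=101110 popcount=4 -> skip
r=47=101111 popcount=5 -> skip
r=48=110000 popcount=2 -> skip
r=49=110001 popcount=3 -> skip
r=50=110010 popcount=3 -> skip
r=51=110011 popcount=4 -> skip
r=52=110100 popcount=3 -> skip
r=53=110101 popcount=4 -> skip
r=54=110110 popcount=4 -> skip
r=55=110111 popcount=5 -> skip
r=56=111000 popcount=3 -> skip
r=57=111001 popcount=4 -> skip
r=58=111010 popcount=4 -> skip
r=59=111011 popcount=5 -> skip
r=60=111100 popcount=4 -> skip
r=61=111101 popcount=5 -> skip
r=62=111110 popcount=5 -> skip
r=63=111111 popcount=6 -> skip
r=64=1000000 popcount=1 -> KEEP
r=65=1000001 popcount=2 -> skip
r=66=1000010 popcount=2 -> skip
r=67=1000011 popcount=3 -> skip
r=68=1000100 popcount=2 -> skip
r=69=1000101 popcount=3 -> skip
r=70=1000110 popcount=3 -> skip
r=71=1000111 popcount=4 -> skip
r=72=1001000 popcount=2 -> skip
r=73=1001001 popcount=3 -> skip
r=74=1001010 popcount=3 -> skip
r=75=1001011 popcount=4 -> skip
r=76=1001100 popcount=3 -> skip
r=77=1001101 popcount=4 -> skip
r=78=1001110 popcount=4 -> skip
r=79=1001111 popcount=5 -> skip
r=80=1010000 popcount=2 -> skip
r=81=1010001 popcount=3 -> skip
r=82=1010010 popcount=3 -> skip
r=83=1010011 popcount=4 -> skip
r=84=1010100 popcount=3 -> skip
r=85=1010101 popcount=4 -> skip
r=86=1010110 popcount=4 -> skip
r=87=1010111 popcount=5 -> skip
r=88=1011000 popcount=3 -> skip
r=89=1011001 popcount=4 -> skip
r=90=1011010 popcount=4 -> skip
r=91=1011011 popcount=5 -> skip
r=92=1011100 popcount=4 -> skip
Kept rows: 64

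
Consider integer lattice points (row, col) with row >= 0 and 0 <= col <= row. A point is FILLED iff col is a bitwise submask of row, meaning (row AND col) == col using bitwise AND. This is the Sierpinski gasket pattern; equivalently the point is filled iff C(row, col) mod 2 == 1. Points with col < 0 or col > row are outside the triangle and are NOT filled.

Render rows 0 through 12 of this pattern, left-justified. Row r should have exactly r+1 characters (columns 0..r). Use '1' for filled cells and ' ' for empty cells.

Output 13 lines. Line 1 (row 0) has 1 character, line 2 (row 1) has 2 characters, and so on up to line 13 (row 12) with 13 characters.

r0=0: 1
r1=1: 11
r2=10: 1 1
r3=11: 1111
r4=100: 1   1
r5=101: 11  11
r6=110: 1 1 1 1
r7=111: 11111111
r8=1000: 1       1
r9=1001: 11      11
r10=1010: 1 1     1 1
r11=1011: 1111    1111
r12=1100: 1   1   1   1

Answer: 1
11
1 1
1111
1   1
11  11
1 1 1 1
11111111
1       1
11      11
1 1     1 1
1111    1111
1   1   1   1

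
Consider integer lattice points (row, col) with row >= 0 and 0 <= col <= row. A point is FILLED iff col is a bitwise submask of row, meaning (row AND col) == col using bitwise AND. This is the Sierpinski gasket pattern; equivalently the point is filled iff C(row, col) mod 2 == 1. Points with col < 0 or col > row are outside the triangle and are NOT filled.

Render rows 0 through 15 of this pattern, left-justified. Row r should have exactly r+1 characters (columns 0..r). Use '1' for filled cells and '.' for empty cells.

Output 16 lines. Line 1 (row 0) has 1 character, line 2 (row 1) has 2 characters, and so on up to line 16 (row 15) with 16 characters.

Answer: 1
11
1.1
1111
1...1
11..11
1.1.1.1
11111111
1.......1
11......11
1.1.....1.1
1111....1111
1...1...1...1
11..11..11..11
1.1.1.1.1.1.1.1
1111111111111111

Derivation:
r0=0: 1
r1=1: 11
r2=10: 1.1
r3=11: 1111
r4=100: 1...1
r5=101: 11..11
r6=110: 1.1.1.1
r7=111: 11111111
r8=1000: 1.......1
r9=1001: 11......11
r10=1010: 1.1.....1.1
r11=1011: 1111....1111
r12=1100: 1...1...1...1
r13=1101: 11..11..11..11
r14=1110: 1.1.1.1.1.1.1.1
r15=1111: 1111111111111111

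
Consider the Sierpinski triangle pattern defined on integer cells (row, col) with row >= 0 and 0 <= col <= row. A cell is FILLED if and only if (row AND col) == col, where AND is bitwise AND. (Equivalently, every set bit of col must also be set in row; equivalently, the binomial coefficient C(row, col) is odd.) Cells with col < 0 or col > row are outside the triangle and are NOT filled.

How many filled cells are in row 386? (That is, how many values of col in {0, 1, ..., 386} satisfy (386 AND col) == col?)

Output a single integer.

386 in binary = 110000010
popcount(386) = number of 1-bits in 110000010 = 3
A col c satisfies (386 AND c) == c iff every set bit of c is also set in 386; each of the 3 set bits of 386 can independently be on or off in c.
count = 2^3 = 8

Answer: 8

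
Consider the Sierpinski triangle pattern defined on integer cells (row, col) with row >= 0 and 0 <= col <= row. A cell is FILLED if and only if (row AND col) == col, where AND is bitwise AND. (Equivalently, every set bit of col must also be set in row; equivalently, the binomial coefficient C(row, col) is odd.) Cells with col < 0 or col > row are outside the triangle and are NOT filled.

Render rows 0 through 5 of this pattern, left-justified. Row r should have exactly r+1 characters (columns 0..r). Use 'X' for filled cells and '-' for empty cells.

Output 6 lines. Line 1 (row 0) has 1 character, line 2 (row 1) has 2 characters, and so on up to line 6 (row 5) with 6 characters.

r0=0: X
r1=1: XX
r2=10: X-X
r3=11: XXXX
r4=100: X---X
r5=101: XX--XX

Answer: X
XX
X-X
XXXX
X---X
XX--XX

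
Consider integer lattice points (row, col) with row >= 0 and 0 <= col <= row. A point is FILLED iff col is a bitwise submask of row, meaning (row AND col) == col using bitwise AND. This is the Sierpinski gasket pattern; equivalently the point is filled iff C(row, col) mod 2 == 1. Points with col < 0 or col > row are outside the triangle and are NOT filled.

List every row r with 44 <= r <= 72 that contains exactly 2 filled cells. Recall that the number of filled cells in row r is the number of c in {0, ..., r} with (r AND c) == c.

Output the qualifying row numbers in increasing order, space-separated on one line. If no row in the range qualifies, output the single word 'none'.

Row r has 2^popcount(r) filled cells, so we need popcount(r) = log2(2) = 1.
Scan r = 44..72 and keep those with exactly 1 one-bits:
r=44=101100 popcount=3 -> skip
r=45=101101 popcount=4 -> skip
r=46=101110 popcount=4 -> skip
r=47=101111 popcount=5 -> skip
r=48=110000 popcount=2 -> skip
r=49=110001 popcount=3 -> skip
r=50=110010 popcount=3 -> skip
r=51=110011 popcount=4 -> skip
r=52=110100 popcount=3 -> skip
r=53=110101 popcount=4 -> skip
r=54=110110 popcount=4 -> skip
r=55=110111 popcount=5 -> skip
r=56=111000 popcount=3 -> skip
r=57=111001 popcount=4 -> skip
r=58=111010 popcount=4 -> skip
r=59=111011 popcount=5 -> skip
r=60=111100 popcount=4 -> skip
r=61=111101 popcount=5 -> skip
r=62=111110 popcount=5 -> skip
r=63=111111 popcount=6 -> skip
r=64=1000000 popcount=1 -> KEEP
r=65=1000001 popcount=2 -> skip
r=66=1000010 popcount=2 -> skip
r=67=1000011 popcount=3 -> skip
r=68=1000100 popcount=2 -> skip
r=69=1000101 popcount=3 -> skip
r=70=1000110 popcount=3 -> skip
r=71=1000111 popcount=4 -> skip
r=72=1001000 popcount=2 -> skip
Kept rows: 64

Answer: 64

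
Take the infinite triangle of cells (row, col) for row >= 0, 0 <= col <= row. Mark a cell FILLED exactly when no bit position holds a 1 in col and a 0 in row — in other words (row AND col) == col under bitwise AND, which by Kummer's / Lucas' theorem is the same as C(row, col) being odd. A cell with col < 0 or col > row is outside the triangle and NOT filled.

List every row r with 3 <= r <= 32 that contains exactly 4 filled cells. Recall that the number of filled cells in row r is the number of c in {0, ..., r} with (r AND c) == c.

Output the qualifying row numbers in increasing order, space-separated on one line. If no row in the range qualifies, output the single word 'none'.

Row r has 2^popcount(r) filled cells, so we need popcount(r) = log2(4) = 2.
Scan r = 3..32 and keep those with exactly 2 one-bits:
r=3=11 popcount=2 -> KEEP
r=4=100 popcount=1 -> skip
r=5=101 popcount=2 -> KEEP
r=6=110 popcount=2 -> KEEP
r=7=111 popcount=3 -> skip
r=8=1000 popcount=1 -> skip
r=9=1001 popcount=2 -> KEEP
r=10=1010 popcount=2 -> KEEP
r=11=1011 popcount=3 -> skip
r=12=1100 popcount=2 -> KEEP
r=13=1101 popcount=3 -> skip
r=14=1110 popcount=3 -> skip
r=15=1111 popcount=4 -> skip
r=16=10000 popcount=1 -> skip
r=17=10001 popcount=2 -> KEEP
r=18=10010 popcount=2 -> KEEP
r=19=10011 popcount=3 -> skip
r=20=10100 popcount=2 -> KEEP
r=21=10101 popcount=3 -> skip
r=22=10110 popcount=3 -> skip
r=23=10111 popcount=4 -> skip
r=24=11000 popcount=2 -> KEEP
r=25=11001 popcount=3 -> skip
r=26=11010 popcount=3 -> skip
r=27=11011 popcount=4 -> skip
r=28=11100 popcount=3 -> skip
r=29=11101 popcount=4 -> skip
r=30=11110 popcount=4 -> skip
r=31=11111 popcount=5 -> skip
r=32=100000 popcount=1 -> skip
Kept rows: 3 5 6 9 10 12 17 18 20 24

Answer: 3 5 6 9 10 12 17 18 20 24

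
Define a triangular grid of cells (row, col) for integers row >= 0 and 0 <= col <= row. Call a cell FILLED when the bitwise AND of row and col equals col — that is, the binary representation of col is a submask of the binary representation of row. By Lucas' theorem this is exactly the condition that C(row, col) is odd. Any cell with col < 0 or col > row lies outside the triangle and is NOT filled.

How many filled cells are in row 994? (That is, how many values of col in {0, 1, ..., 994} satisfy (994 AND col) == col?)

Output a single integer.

994 in binary = 1111100010
popcount(994) = number of 1-bits in 1111100010 = 6
A col c satisfies (994 AND c) == c iff every set bit of c is also set in 994; each of the 6 set bits of 994 can independently be on or off in c.
count = 2^6 = 64

Answer: 64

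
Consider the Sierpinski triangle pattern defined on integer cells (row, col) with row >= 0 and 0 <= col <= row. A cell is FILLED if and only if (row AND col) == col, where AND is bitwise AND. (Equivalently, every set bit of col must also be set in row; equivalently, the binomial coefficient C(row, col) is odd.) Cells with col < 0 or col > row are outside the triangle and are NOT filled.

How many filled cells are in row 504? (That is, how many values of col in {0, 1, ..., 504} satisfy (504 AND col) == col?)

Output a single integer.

504 in binary = 111111000
popcount(504) = number of 1-bits in 111111000 = 6
A col c satisfies (504 AND c) == c iff every set bit of c is also set in 504; each of the 6 set bits of 504 can independently be on or off in c.
count = 2^6 = 64

Answer: 64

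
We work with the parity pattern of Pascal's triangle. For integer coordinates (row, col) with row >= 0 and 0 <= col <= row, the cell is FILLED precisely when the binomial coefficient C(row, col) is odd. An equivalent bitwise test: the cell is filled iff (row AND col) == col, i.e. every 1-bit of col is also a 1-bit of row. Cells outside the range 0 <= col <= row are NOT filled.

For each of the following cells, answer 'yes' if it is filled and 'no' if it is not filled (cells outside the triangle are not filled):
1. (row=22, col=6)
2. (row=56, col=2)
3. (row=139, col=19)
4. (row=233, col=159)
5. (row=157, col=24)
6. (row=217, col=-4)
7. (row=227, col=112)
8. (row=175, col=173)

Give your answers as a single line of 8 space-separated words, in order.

(22,6): row=0b10110, col=0b110, row AND col = 0b110 = 6; 6 == 6 -> filled
(56,2): row=0b111000, col=0b10, row AND col = 0b0 = 0; 0 != 2 -> empty
(139,19): row=0b10001011, col=0b10011, row AND col = 0b11 = 3; 3 != 19 -> empty
(233,159): row=0b11101001, col=0b10011111, row AND col = 0b10001001 = 137; 137 != 159 -> empty
(157,24): row=0b10011101, col=0b11000, row AND col = 0b11000 = 24; 24 == 24 -> filled
(217,-4): col outside [0, 217] -> not filled
(227,112): row=0b11100011, col=0b1110000, row AND col = 0b1100000 = 96; 96 != 112 -> empty
(175,173): row=0b10101111, col=0b10101101, row AND col = 0b10101101 = 173; 173 == 173 -> filled

Answer: yes no no no yes no no yes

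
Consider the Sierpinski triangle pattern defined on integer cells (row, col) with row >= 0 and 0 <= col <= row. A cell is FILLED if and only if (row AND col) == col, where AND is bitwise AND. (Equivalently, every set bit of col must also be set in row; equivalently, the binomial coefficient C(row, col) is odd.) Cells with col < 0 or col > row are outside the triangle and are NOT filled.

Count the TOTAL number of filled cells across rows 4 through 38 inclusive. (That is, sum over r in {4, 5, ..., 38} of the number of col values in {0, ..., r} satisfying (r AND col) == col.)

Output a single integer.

Answer: 272

Derivation:
r4=100 pc1: +2 =2
r5=101 pc2: +4 =6
r6=110 pc2: +4 =10
r7=111 pc3: +8 =18
r8=1000 pc1: +2 =20
r9=1001 pc2: +4 =24
r10=1010 pc2: +4 =28
r11=1011 pc3: +8 =36
r12=1100 pc2: +4 =40
r13=1101 pc3: +8 =48
r14=1110 pc3: +8 =56
r15=1111 pc4: +16 =72
r16=10000 pc1: +2 =74
r17=10001 pc2: +4 =78
r18=10010 pc2: +4 =82
r19=10011 pc3: +8 =90
r20=10100 pc2: +4 =94
r21=10101 pc3: +8 =102
r22=10110 pc3: +8 =110
r23=10111 pc4: +16 =126
r24=11000 pc2: +4 =130
r25=11001 pc3: +8 =138
r26=11010 pc3: +8 =146
r27=11011 pc4: +16 =162
r28=11100 pc3: +8 =170
r29=11101 pc4: +16 =186
r30=11110 pc4: +16 =202
r31=11111 pc5: +32 =234
r32=100000 pc1: +2 =236
r33=100001 pc2: +4 =240
r34=100010 pc2: +4 =244
r35=100011 pc3: +8 =252
r36=100100 pc2: +4 =256
r37=100101 pc3: +8 =264
r38=100110 pc3: +8 =272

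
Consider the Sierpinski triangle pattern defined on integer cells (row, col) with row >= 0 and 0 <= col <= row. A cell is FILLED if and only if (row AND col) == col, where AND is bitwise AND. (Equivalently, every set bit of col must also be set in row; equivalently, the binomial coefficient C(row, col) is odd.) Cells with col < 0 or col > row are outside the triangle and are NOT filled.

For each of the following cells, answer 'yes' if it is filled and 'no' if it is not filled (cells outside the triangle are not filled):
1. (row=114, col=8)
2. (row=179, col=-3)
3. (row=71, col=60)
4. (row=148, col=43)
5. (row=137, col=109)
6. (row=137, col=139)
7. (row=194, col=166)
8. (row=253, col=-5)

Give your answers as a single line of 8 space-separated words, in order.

Answer: no no no no no no no no

Derivation:
(114,8): row=0b1110010, col=0b1000, row AND col = 0b0 = 0; 0 != 8 -> empty
(179,-3): col outside [0, 179] -> not filled
(71,60): row=0b1000111, col=0b111100, row AND col = 0b100 = 4; 4 != 60 -> empty
(148,43): row=0b10010100, col=0b101011, row AND col = 0b0 = 0; 0 != 43 -> empty
(137,109): row=0b10001001, col=0b1101101, row AND col = 0b1001 = 9; 9 != 109 -> empty
(137,139): col outside [0, 137] -> not filled
(194,166): row=0b11000010, col=0b10100110, row AND col = 0b10000010 = 130; 130 != 166 -> empty
(253,-5): col outside [0, 253] -> not filled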